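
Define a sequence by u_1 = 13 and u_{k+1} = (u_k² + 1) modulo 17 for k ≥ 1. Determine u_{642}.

Listing terms: u_1 = 13; u_2 = 0; u_3 = 1; u_4 = 2; u_5 = 5; u_6 = 9; u_7 = 14; u_8 = 10; u_9 = 16; u_{10} = 2.
Since u_{10} = u_4 = 2, the sequence is eventually periodic: after a pre-period of length 3 it cycles with period 6.
For k ≥ 4, u_k depends only on (k - 4) mod 6. (642 - 4) mod 6 = 2, so u_{642} = u_6 = 9.

9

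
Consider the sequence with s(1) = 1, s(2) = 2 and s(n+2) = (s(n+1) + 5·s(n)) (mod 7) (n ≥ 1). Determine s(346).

0

Computing terms: s(1) = 1; s(2) = 2; s(3) = 0; s(4) = 3; s(5) = 3; s(6) = 4; s(7) = 5; s(8) = 4; s(9) = 1; s(10) = 0; s(11) = 5; s(12) = 5; s(13) = 2; s(14) = 6; s(15) = 2; s(16) = 4; s(17) = 0; s(18) = 6; s(19) = 6; s(20) = 1; s(21) = 3; s(22) = 1; s(23) = 2.
Since (s(22), s(23)) = (s(1), s(2)) = (1, 2) (two consecutive terms determine the rest), the sequence is periodic with period 21.
(346 - 1) mod 21 = 9, so s(346) = s(10) = 0.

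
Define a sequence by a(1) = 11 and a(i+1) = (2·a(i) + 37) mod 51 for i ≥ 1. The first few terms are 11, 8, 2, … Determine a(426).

We have a(1) = 11,  a(2) = 8,  a(3) = 2,  a(4) = 41,  a(5) = 17,  a(6) = 20,  a(7) = 26,  a(8) = 38,  a(9) = 11.
Since a(9) = a(1) = 11, the sequence is periodic with period 8.
(426 - 1) mod 8 = 1, so a(426) = a(2) = 8.

8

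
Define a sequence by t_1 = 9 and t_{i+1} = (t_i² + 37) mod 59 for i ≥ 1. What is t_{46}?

46

Listing terms: t_1 = 9,  t_2 = 0,  t_3 = 37,  t_4 = 49,  t_5 = 19,  t_6 = 44,  t_7 = 26,  t_8 = 5,  t_9 = 3,  t_{10} = 46,  t_{11} = 29,  t_{12} = 52,  t_{13} = 27,  t_{14} = 58,  t_{15} = 38,  t_{16} = 6,  t_{17} = 14,  t_{18} = 56,  t_{19} = 46.
Since t_{19} = t_{10} = 46, the sequence is eventually periodic: after a pre-period of length 9 it cycles with period 9.
For i ≥ 10, t_i depends only on (i - 10) mod 9. (46 - 10) mod 9 = 0, so t_{46} = t_{10} = 46.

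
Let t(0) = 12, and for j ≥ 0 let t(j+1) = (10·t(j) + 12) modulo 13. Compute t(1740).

We have t(0) = 12, t(1) = 2, t(2) = 6, t(3) = 7, t(4) = 4, t(5) = 0, t(6) = 12.
The sequence repeats with period 6.
(1740 - 0) mod 6 = 0, so t(1740) = t(0) = 12.

12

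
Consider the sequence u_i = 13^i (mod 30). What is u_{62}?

19

u_0 = 1; u_1 = 13; u_2 = 19; u_3 = 7; u_4 = 1.
The sequence repeats with period 4.
So u_{62} = u_{0 + ((62-0) mod 4)} = u_2 = 19.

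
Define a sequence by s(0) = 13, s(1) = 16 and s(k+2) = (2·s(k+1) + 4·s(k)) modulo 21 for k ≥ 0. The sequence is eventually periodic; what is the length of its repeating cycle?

s(0) = 13; s(1) = 16; s(2) = 0; s(3) = 1; s(4) = 2; s(5) = 8; s(6) = 3; s(7) = 17; s(8) = 4; s(9) = 13; s(10) = 0; s(11) = 10; s(12) = 20; s(13) = 17; s(14) = 9; s(15) = 2; s(16) = 19; s(17) = 4; s(18) = 0; s(19) = 16; s(20) = 11; s(21) = 2; s(22) = 6; s(23) = 20; s(24) = 1; s(25) = 19; s(26) = 0; s(27) = 13; s(28) = 5; s(29) = 20; s(30) = 18; s(31) = 11; s(32) = 10; s(33) = 1; s(34) = 0; s(35) = 4; s(36) = 8; s(37) = 11; s(38) = 12; s(39) = 5; s(40) = 16; s(41) = 10; s(42) = 0; s(43) = 19; s(44) = 17; s(45) = 5; s(46) = 15; s(47) = 8; s(48) = 13; s(49) = 16.
Since (s(48), s(49)) = (s(0), s(1)) = (13, 16) (two consecutive terms determine the rest), the sequence is periodic with period 48.

48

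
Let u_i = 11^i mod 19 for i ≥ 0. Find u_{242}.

7

u_0 = 1; u_1 = 11; u_2 = 7; u_3 = 1.
Since u_3 = u_0 = 1, the sequence is periodic with period 3.
(242 - 0) mod 3 = 2, so u_{242} = u_2 = 7.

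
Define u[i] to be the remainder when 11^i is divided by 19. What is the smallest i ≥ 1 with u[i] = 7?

Listing terms: u[0] = 1,  u[1] = 11,  u[2] = 7,  u[3] = 1.
Since u[3] = u[0] = 1, the sequence is periodic with period 3.
The value 7 first appears (with i ≥ 1) at u[2].

2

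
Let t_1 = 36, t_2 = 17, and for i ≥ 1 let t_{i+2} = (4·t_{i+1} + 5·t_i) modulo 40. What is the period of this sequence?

Listing terms: t_1 = 36; t_2 = 17; t_3 = 8; t_4 = 37; t_5 = 28; t_6 = 17; t_7 = 8.
Since (t_6, t_7) = (t_2, t_3) = (17, 8) (two consecutive terms determine the rest), the sequence is eventually periodic: after a pre-period of length 1 it cycles with period 4.

4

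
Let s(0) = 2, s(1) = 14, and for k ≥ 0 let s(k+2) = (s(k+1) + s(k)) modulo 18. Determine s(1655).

12

s(0) = 2, s(1) = 14, s(2) = 16, s(3) = 12, s(4) = 10, s(5) = 4, s(6) = 14, s(7) = 0, s(8) = 14, s(9) = 14, s(10) = 10, s(11) = 6, s(12) = 16, s(13) = 4, s(14) = 2, s(15) = 6, s(16) = 8, s(17) = 14, s(18) = 4, s(19) = 0, s(20) = 4, s(21) = 4, s(22) = 8, s(23) = 12, s(24) = 2, s(25) = 14.
The sequence repeats with period 24.
So s(1655) = s(0 + ((1655-0) mod 24)) = s(23) = 12.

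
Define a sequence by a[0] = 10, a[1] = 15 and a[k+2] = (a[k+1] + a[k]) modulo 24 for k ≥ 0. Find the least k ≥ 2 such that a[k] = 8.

15

Listing terms: a[0] = 10; a[1] = 15; a[2] = 1; a[3] = 16; a[4] = 17; a[5] = 9; a[6] = 2; a[7] = 11; a[8] = 13; a[9] = 0; a[10] = 13; a[11] = 13; a[12] = 2; a[13] = 15; a[14] = 17; a[15] = 8; a[16] = 1; a[17] = 9; a[18] = 10; a[19] = 19; a[20] = 5; a[21] = 0; a[22] = 5; a[23] = 5; a[24] = 10; a[25] = 15.
Since (a[24], a[25]) = (a[0], a[1]) = (10, 15) (two consecutive terms determine the rest), the sequence is periodic with period 24.
The value 8 first appears (with k ≥ 2) at a[15].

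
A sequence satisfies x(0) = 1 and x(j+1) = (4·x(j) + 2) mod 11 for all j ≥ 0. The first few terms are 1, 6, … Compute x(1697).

4

Listing terms: x(0) = 1, x(1) = 6, x(2) = 4, x(3) = 7, x(4) = 8, x(5) = 1.
Since x(5) = x(0) = 1, the sequence is periodic with period 5.
(1697 - 0) mod 5 = 2, so x(1697) = x(2) = 4.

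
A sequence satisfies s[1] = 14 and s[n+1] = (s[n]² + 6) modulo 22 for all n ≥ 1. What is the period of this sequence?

Computing terms: s[1] = 14,  s[2] = 4,  s[3] = 0,  s[4] = 6,  s[5] = 20,  s[6] = 10,  s[7] = 18,  s[8] = 0.
Since s[8] = s[3] = 0, the sequence is eventually periodic: after a pre-period of length 2 it cycles with period 5.

5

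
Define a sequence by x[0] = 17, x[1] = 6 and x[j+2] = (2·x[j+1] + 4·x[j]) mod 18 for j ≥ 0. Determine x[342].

Listing terms: x[0] = 17; x[1] = 6; x[2] = 8; x[3] = 4; x[4] = 4; x[5] = 6; x[6] = 10; x[7] = 8; x[8] = 2; x[9] = 0; x[10] = 8; x[11] = 16; x[12] = 10; x[13] = 12; x[14] = 10; x[15] = 14; x[16] = 14; x[17] = 12; x[18] = 8; x[19] = 10; x[20] = 16; x[21] = 0; x[22] = 10; x[23] = 2; x[24] = 8; x[25] = 6; x[26] = 8.
Since (x[25], x[26]) = (x[1], x[2]) = (6, 8) (two consecutive terms determine the rest), the sequence is eventually periodic: after a pre-period of length 1 it cycles with period 24.
For j ≥ 1, x[j] depends only on (j - 1) mod 24. (342 - 1) mod 24 = 5, so x[342] = x[6] = 10.

10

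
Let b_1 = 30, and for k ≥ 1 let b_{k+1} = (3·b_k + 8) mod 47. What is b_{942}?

Listing terms: b_1 = 30,  b_2 = 4,  b_3 = 20,  b_4 = 21,  b_5 = 24,  b_6 = 33,  b_7 = 13,  b_8 = 0,  b_9 = 8,  b_{10} = 32,  b_{11} = 10,  b_{12} = 38,  b_{13} = 28,  b_{14} = 45,  b_{15} = 2,  b_{16} = 14,  b_{17} = 3,  b_{18} = 17,  b_{19} = 12,  b_{20} = 44,  b_{21} = 46,  b_{22} = 5,  b_{23} = 23,  b_{24} = 30.
The sequence repeats with period 23.
So b_{942} = b_{1 + ((942-1) mod 23)} = b_{22} = 5.

5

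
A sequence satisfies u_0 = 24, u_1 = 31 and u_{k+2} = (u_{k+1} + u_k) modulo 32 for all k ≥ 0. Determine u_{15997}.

u_0 = 24, u_1 = 31, u_2 = 23, u_3 = 22, u_4 = 13, u_5 = 3, u_6 = 16, u_7 = 19, u_8 = 3, u_9 = 22, u_{10} = 25, u_{11} = 15, u_{12} = 8, u_{13} = 23, u_{14} = 31, u_{15} = 22, u_{16} = 21, u_{17} = 11, u_{18} = 0, u_{19} = 11, u_{20} = 11, u_{21} = 22, u_{22} = 1, u_{23} = 23, u_{24} = 24, u_{25} = 15, u_{26} = 7, u_{27} = 22, u_{28} = 29, u_{29} = 19, u_{30} = 16, u_{31} = 3, u_{32} = 19, u_{33} = 22, u_{34} = 9, u_{35} = 31, u_{36} = 8, u_{37} = 7, u_{38} = 15, u_{39} = 22, u_{40} = 5, u_{41} = 27, u_{42} = 0, u_{43} = 27, u_{44} = 27, u_{45} = 22, u_{46} = 17, u_{47} = 7, u_{48} = 24, u_{49} = 31.
Since (u_{48}, u_{49}) = (u_0, u_1) = (24, 31) (two consecutive terms determine the rest), the sequence is periodic with period 48.
(15997 - 0) mod 48 = 13, so u_{15997} = u_{13} = 23.

23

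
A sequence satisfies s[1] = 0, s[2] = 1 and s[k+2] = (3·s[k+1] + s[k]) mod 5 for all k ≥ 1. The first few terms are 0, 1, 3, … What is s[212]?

4

s[1] = 0; s[2] = 1; s[3] = 3; s[4] = 0; s[5] = 3; s[6] = 4; s[7] = 0; s[8] = 4; s[9] = 2; s[10] = 0; s[11] = 2; s[12] = 1; s[13] = 0; s[14] = 1.
Since (s[13], s[14]) = (s[1], s[2]) = (0, 1) (two consecutive terms determine the rest), the sequence is periodic with period 12.
(212 - 1) mod 12 = 7, so s[212] = s[8] = 4.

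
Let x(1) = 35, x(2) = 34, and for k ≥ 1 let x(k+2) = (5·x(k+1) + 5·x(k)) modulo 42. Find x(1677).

Listing terms: x(1) = 35,  x(2) = 34,  x(3) = 9,  x(4) = 5,  x(5) = 28,  x(6) = 39,  x(7) = 41,  x(8) = 22,  x(9) = 21,  x(10) = 5,  x(11) = 4,  x(12) = 3,  x(13) = 35,  x(14) = 22,  x(15) = 33,  x(16) = 23,  x(17) = 28,  x(18) = 3,  x(19) = 29,  x(20) = 34,  x(21) = 21,  x(22) = 23,  x(23) = 10,  x(24) = 39,  x(25) = 35,  x(26) = 34.
Since (x(25), x(26)) = (x(1), x(2)) = (35, 34) (two consecutive terms determine the rest), the sequence is periodic with period 24.
So x(1677) = x(1 + ((1677-1) mod 24)) = x(21) = 21.

21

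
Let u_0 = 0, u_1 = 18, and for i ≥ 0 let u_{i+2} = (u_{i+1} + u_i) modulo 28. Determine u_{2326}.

u_0 = 0,  u_1 = 18,  u_2 = 18,  u_3 = 8,  u_4 = 26,  u_5 = 6,  u_6 = 4,  u_7 = 10,  u_8 = 14,  u_9 = 24,  u_{10} = 10,  u_{11} = 6,  u_{12} = 16,  u_{13} = 22,  u_{14} = 10,  u_{15} = 4,  u_{16} = 14,  u_{17} = 18,  u_{18} = 4,  u_{19} = 22,  u_{20} = 26,  u_{21} = 20,  u_{22} = 18,  u_{23} = 10,  u_{24} = 0,  u_{25} = 10,  u_{26} = 10,  u_{27} = 20,  u_{28} = 2,  u_{29} = 22,  u_{30} = 24,  u_{31} = 18,  u_{32} = 14,  u_{33} = 4,  u_{34} = 18,  u_{35} = 22,  u_{36} = 12,  u_{37} = 6,  u_{38} = 18,  u_{39} = 24,  u_{40} = 14,  u_{41} = 10,  u_{42} = 24,  u_{43} = 6,  u_{44} = 2,  u_{45} = 8,  u_{46} = 10,  u_{47} = 18,  u_{48} = 0,  u_{49} = 18.
The sequence repeats with period 48.
So u_{2326} = u_{0 + ((2326-0) mod 48)} = u_{22} = 18.

18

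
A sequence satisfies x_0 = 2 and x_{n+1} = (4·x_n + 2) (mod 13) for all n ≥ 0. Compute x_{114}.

We have x_0 = 2; x_1 = 10; x_2 = 3; x_3 = 1; x_4 = 6; x_5 = 0; x_6 = 2.
The sequence repeats with period 6.
(114 - 0) mod 6 = 0, so x_{114} = x_0 = 2.

2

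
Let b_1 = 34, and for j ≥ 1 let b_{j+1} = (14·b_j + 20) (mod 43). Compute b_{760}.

Listing terms: b_1 = 34,  b_2 = 23,  b_3 = 41,  b_4 = 35,  b_5 = 37,  b_6 = 22,  b_7 = 27,  b_8 = 11,  b_9 = 2,  b_{10} = 5,  b_{11} = 4,  b_{12} = 33,  b_{13} = 9,  b_{14} = 17,  b_{15} = 0,  b_{16} = 20,  b_{17} = 42,  b_{18} = 6,  b_{19} = 18,  b_{20} = 14,  b_{21} = 1,  b_{22} = 34.
The sequence repeats with period 21.
So b_{760} = b_{1 + ((760-1) mod 21)} = b_4 = 35.

35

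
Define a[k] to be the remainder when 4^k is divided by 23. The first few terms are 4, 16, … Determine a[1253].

6

Listing terms: a[1] = 4,  a[2] = 16,  a[3] = 18,  a[4] = 3,  a[5] = 12,  a[6] = 2,  a[7] = 8,  a[8] = 9,  a[9] = 13,  a[10] = 6,  a[11] = 1,  a[12] = 4.
The sequence repeats with period 11.
(1253 - 1) mod 11 = 9, so a[1253] = a[10] = 6.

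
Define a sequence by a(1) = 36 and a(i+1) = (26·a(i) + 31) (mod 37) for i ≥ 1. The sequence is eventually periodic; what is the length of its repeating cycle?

3

We have a(1) = 36,  a(2) = 5,  a(3) = 13,  a(4) = 36.
The sequence repeats with period 3.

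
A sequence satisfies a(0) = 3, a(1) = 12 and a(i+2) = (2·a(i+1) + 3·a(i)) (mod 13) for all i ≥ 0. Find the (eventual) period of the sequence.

We have a(0) = 3; a(1) = 12; a(2) = 7; a(3) = 11; a(4) = 4; a(5) = 2; a(6) = 3; a(7) = 12.
Since (a(6), a(7)) = (a(0), a(1)) = (3, 12) (two consecutive terms determine the rest), the sequence is periodic with period 6.

6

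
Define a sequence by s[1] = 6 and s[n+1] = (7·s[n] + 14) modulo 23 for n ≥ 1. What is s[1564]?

s[1] = 6,  s[2] = 10,  s[3] = 15,  s[4] = 4,  s[5] = 19,  s[6] = 9,  s[7] = 8,  s[8] = 1,  s[9] = 21,  s[10] = 0,  s[11] = 14,  s[12] = 20,  s[13] = 16,  s[14] = 11,  s[15] = 22,  s[16] = 7,  s[17] = 17,  s[18] = 18,  s[19] = 2,  s[20] = 5,  s[21] = 3,  s[22] = 12,  s[23] = 6.
Since s[23] = s[1] = 6, the sequence is periodic with period 22.
(1564 - 1) mod 22 = 1, so s[1564] = s[2] = 10.

10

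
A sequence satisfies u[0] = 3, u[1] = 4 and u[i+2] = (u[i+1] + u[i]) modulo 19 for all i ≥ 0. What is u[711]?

9

Listing terms: u[0] = 3; u[1] = 4; u[2] = 7; u[3] = 11; u[4] = 18; u[5] = 10; u[6] = 9; u[7] = 0; u[8] = 9; u[9] = 9; u[10] = 18; u[11] = 8; u[12] = 7; u[13] = 15; u[14] = 3; u[15] = 18; u[16] = 2; u[17] = 1; u[18] = 3; u[19] = 4.
The sequence repeats with period 18.
So u[711] = u[0 + ((711-0) mod 18)] = u[9] = 9.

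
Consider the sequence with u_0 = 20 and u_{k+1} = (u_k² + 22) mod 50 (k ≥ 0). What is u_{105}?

28

Listing terms: u_0 = 20, u_1 = 22, u_2 = 6, u_3 = 8, u_4 = 36, u_5 = 18, u_6 = 46, u_7 = 38, u_8 = 16, u_9 = 28, u_{10} = 6.
Since u_{10} = u_2 = 6, the sequence is eventually periodic: after a pre-period of length 2 it cycles with period 8.
For k ≥ 2, u_k depends only on (k - 2) mod 8. (105 - 2) mod 8 = 7, so u_{105} = u_9 = 28.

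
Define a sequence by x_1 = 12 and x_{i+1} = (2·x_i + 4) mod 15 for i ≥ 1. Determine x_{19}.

0

Computing terms: x_1 = 12; x_2 = 13; x_3 = 0; x_4 = 4; x_5 = 12.
Since x_5 = x_1 = 12, the sequence is periodic with period 4.
(19 - 1) mod 4 = 2, so x_{19} = x_3 = 0.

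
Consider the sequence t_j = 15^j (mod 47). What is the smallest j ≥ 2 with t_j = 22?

Computing terms: t_1 = 15; t_2 = 37; t_3 = 38; t_4 = 6; t_5 = 43; t_6 = 34; t_7 = 40; t_8 = 36; t_9 = 23; t_{10} = 16; t_{11} = 5; t_{12} = 28; t_{13} = 44; t_{14} = 2; t_{15} = 30; t_{16} = 27; t_{17} = 29; t_{18} = 12; t_{19} = 39; t_{20} = 21; t_{21} = 33; t_{22} = 25; t_{23} = 46; t_{24} = 32; t_{25} = 10; t_{26} = 9; t_{27} = 41; t_{28} = 4; t_{29} = 13; t_{30} = 7; t_{31} = 11; t_{32} = 24; t_{33} = 31; t_{34} = 42; t_{35} = 19; t_{36} = 3; t_{37} = 45; t_{38} = 17; t_{39} = 20; t_{40} = 18; t_{41} = 35; t_{42} = 8; t_{43} = 26; t_{44} = 14; t_{45} = 22; t_{46} = 1; t_{47} = 15.
The sequence repeats with period 46.
The value 22 first appears (with j ≥ 2) at t_{45}.

45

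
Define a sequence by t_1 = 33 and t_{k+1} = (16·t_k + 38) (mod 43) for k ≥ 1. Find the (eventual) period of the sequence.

7

Listing terms: t_1 = 33; t_2 = 7; t_3 = 21; t_4 = 30; t_5 = 2; t_6 = 27; t_7 = 40; t_8 = 33.
The sequence repeats with period 7.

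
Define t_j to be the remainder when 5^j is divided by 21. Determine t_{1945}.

t_0 = 1; t_1 = 5; t_2 = 4; t_3 = 20; t_4 = 16; t_5 = 17; t_6 = 1.
The sequence repeats with period 6.
So t_{1945} = t_{0 + ((1945-0) mod 6)} = t_1 = 5.

5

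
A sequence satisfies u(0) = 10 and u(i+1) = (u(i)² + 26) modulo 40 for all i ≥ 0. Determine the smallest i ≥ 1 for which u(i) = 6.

1

We have u(0) = 10; u(1) = 6; u(2) = 22; u(3) = 30; u(4) = 6.
Since u(4) = u(1) = 6, the sequence is eventually periodic: after a pre-period of length 1 it cycles with period 3.
The value 6 first appears (with i ≥ 1) at u(1).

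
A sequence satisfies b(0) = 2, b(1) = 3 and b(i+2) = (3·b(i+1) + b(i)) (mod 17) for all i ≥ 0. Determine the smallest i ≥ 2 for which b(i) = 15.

b(0) = 2,  b(1) = 3,  b(2) = 11,  b(3) = 2,  b(4) = 0,  b(5) = 2,  b(6) = 6,  b(7) = 3,  b(8) = 15,  b(9) = 14,  b(10) = 6,  b(11) = 15,  b(12) = 0,  b(13) = 15,  b(14) = 11,  b(15) = 14,  b(16) = 2,  b(17) = 3.
The sequence repeats with period 16.
The value 15 first appears (with i ≥ 2) at b(8).

8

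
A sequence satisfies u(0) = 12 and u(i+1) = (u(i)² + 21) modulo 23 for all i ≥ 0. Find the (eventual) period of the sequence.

5

We have u(0) = 12, u(1) = 4, u(2) = 14, u(3) = 10, u(4) = 6, u(5) = 11, u(6) = 4.
Since u(6) = u(1) = 4, the sequence is eventually periodic: after a pre-period of length 1 it cycles with period 5.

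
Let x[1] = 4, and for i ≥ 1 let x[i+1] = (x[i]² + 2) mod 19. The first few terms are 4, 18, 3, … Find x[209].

0

We have x[1] = 4, x[2] = 18, x[3] = 3, x[4] = 11, x[5] = 9, x[6] = 7, x[7] = 13, x[8] = 0, x[9] = 2, x[10] = 6, x[11] = 0.
Since x[11] = x[8] = 0, the sequence is eventually periodic: after a pre-period of length 7 it cycles with period 3.
For i ≥ 8, x[i] depends only on (i - 8) mod 3. (209 - 8) mod 3 = 0, so x[209] = x[8] = 0.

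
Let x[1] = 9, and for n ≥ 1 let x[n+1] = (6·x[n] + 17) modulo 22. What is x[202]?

5

Computing terms: x[1] = 9,  x[2] = 5,  x[3] = 3,  x[4] = 13,  x[5] = 7,  x[6] = 15,  x[7] = 19,  x[8] = 21,  x[9] = 11,  x[10] = 17,  x[11] = 9.
Since x[11] = x[1] = 9, the sequence is periodic with period 10.
So x[202] = x[1 + ((202-1) mod 10)] = x[2] = 5.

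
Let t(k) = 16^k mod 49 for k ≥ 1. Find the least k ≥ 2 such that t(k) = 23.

t(1) = 16; t(2) = 11; t(3) = 29; t(4) = 23; t(5) = 25; t(6) = 8; t(7) = 30; t(8) = 39; t(9) = 36; t(10) = 37; t(11) = 4; t(12) = 15; t(13) = 44; t(14) = 18; t(15) = 43; t(16) = 2; t(17) = 32; t(18) = 22; t(19) = 9; t(20) = 46; t(21) = 1; t(22) = 16.
Since t(22) = t(1) = 16, the sequence is periodic with period 21.
The value 23 first appears (with k ≥ 2) at t(4).

4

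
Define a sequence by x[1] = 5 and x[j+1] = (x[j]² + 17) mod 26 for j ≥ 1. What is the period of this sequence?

x[1] = 5; x[2] = 16; x[3] = 13; x[4] = 4; x[5] = 7; x[6] = 14; x[7] = 5.
The sequence repeats with period 6.

6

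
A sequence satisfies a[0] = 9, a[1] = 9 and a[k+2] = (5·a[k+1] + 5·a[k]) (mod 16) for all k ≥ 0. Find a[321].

11

We have a[0] = 9; a[1] = 9; a[2] = 10; a[3] = 15; a[4] = 13; a[5] = 12; a[6] = 13; a[7] = 13; a[8] = 2; a[9] = 11; a[10] = 1; a[11] = 12; a[12] = 1; a[13] = 1; a[14] = 10; a[15] = 7; a[16] = 5; a[17] = 12; a[18] = 5; a[19] = 5; a[20] = 2; a[21] = 3; a[22] = 9; a[23] = 12; a[24] = 9; a[25] = 9.
The sequence repeats with period 24.
So a[321] = a[0 + ((321-0) mod 24)] = a[9] = 11.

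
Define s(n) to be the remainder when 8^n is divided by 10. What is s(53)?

We have s(1) = 8,  s(2) = 4,  s(3) = 2,  s(4) = 6,  s(5) = 8.
Since s(5) = s(1) = 8, the sequence is periodic with period 4.
(53 - 1) mod 4 = 0, so s(53) = s(1) = 8.

8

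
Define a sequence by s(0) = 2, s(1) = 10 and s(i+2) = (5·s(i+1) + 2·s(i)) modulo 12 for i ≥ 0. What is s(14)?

6

Listing terms: s(0) = 2; s(1) = 10; s(2) = 6; s(3) = 2; s(4) = 10.
Since (s(3), s(4)) = (s(0), s(1)) = (2, 10) (two consecutive terms determine the rest), the sequence is periodic with period 3.
(14 - 0) mod 3 = 2, so s(14) = s(2) = 6.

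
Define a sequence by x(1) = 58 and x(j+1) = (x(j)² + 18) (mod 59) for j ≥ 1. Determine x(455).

x(1) = 58,  x(2) = 19,  x(3) = 25,  x(4) = 53,  x(5) = 54,  x(6) = 43,  x(7) = 38,  x(8) = 46,  x(9) = 10,  x(10) = 0,  x(11) = 18,  x(12) = 47,  x(13) = 44,  x(14) = 7,  x(15) = 8,  x(16) = 23,  x(17) = 16,  x(18) = 38.
Since x(18) = x(7) = 38, the sequence is eventually periodic: after a pre-period of length 6 it cycles with period 11.
For j ≥ 7, x(j) depends only on (j - 7) mod 11. (455 - 7) mod 11 = 8, so x(455) = x(15) = 8.

8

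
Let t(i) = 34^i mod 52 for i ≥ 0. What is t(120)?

We have t(0) = 1, t(1) = 34, t(2) = 12, t(3) = 44, t(4) = 40, t(5) = 8, t(6) = 12.
Since t(6) = t(2) = 12, the sequence is eventually periodic: after a pre-period of length 2 it cycles with period 4.
For i ≥ 2, t(i) depends only on (i - 2) mod 4. (120 - 2) mod 4 = 2, so t(120) = t(4) = 40.

40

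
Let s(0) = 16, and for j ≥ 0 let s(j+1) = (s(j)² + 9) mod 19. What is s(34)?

Computing terms: s(0) = 16; s(1) = 18; s(2) = 10; s(3) = 14; s(4) = 15; s(5) = 6; s(6) = 7; s(7) = 1; s(8) = 10.
Since s(8) = s(2) = 10, the sequence is eventually periodic: after a pre-period of length 2 it cycles with period 6.
For j ≥ 2, s(j) depends only on (j - 2) mod 6. (34 - 2) mod 6 = 2, so s(34) = s(4) = 15.

15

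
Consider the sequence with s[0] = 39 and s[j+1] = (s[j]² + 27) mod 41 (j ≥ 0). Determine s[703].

31

Listing terms: s[0] = 39; s[1] = 31; s[2] = 4; s[3] = 2; s[4] = 31.
Since s[4] = s[1] = 31, the sequence is eventually periodic: after a pre-period of length 1 it cycles with period 3.
For j ≥ 1, s[j] depends only on (j - 1) mod 3. (703 - 1) mod 3 = 0, so s[703] = s[1] = 31.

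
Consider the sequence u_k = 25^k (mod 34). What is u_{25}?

25

We have u_0 = 1; u_1 = 25; u_2 = 13; u_3 = 19; u_4 = 33; u_5 = 9; u_6 = 21; u_7 = 15; u_8 = 1.
Since u_8 = u_0 = 1, the sequence is periodic with period 8.
So u_{25} = u_{0 + ((25-0) mod 8)} = u_1 = 25.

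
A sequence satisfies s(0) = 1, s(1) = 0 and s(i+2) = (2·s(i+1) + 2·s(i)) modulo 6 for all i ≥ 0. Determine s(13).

Listing terms: s(0) = 1, s(1) = 0, s(2) = 2, s(3) = 4, s(4) = 0, s(5) = 2.
Since (s(4), s(5)) = (s(1), s(2)) = (0, 2) (two consecutive terms determine the rest), the sequence is eventually periodic: after a pre-period of length 1 it cycles with period 3.
For i ≥ 1, s(i) depends only on (i - 1) mod 3. (13 - 1) mod 3 = 0, so s(13) = s(1) = 0.

0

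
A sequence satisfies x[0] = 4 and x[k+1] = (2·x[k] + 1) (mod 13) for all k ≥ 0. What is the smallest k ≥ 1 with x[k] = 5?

8

We have x[0] = 4,  x[1] = 9,  x[2] = 6,  x[3] = 0,  x[4] = 1,  x[5] = 3,  x[6] = 7,  x[7] = 2,  x[8] = 5,  x[9] = 11,  x[10] = 10,  x[11] = 8,  x[12] = 4.
The sequence repeats with period 12.
The value 5 first appears (with k ≥ 1) at x[8].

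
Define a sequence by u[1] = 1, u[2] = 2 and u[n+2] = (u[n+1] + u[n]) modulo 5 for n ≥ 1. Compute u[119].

0

u[1] = 1; u[2] = 2; u[3] = 3; u[4] = 0; u[5] = 3; u[6] = 3; u[7] = 1; u[8] = 4; u[9] = 0; u[10] = 4; u[11] = 4; u[12] = 3; u[13] = 2; u[14] = 0; u[15] = 2; u[16] = 2; u[17] = 4; u[18] = 1; u[19] = 0; u[20] = 1; u[21] = 1; u[22] = 2.
Since (u[21], u[22]) = (u[1], u[2]) = (1, 2) (two consecutive terms determine the rest), the sequence is periodic with period 20.
So u[119] = u[1 + ((119-1) mod 20)] = u[19] = 0.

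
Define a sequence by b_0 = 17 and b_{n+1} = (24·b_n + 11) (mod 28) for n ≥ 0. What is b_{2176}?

11

We have b_0 = 17; b_1 = 27; b_2 = 15; b_3 = 7; b_4 = 11; b_5 = 23; b_6 = 3; b_7 = 27.
Since b_7 = b_1 = 27, the sequence is eventually periodic: after a pre-period of length 1 it cycles with period 6.
For n ≥ 1, b_n depends only on (n - 1) mod 6. (2176 - 1) mod 6 = 3, so b_{2176} = b_4 = 11.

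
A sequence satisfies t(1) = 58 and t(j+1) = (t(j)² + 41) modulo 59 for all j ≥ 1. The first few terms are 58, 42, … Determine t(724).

27

t(1) = 58; t(2) = 42; t(3) = 35; t(4) = 27; t(5) = 3; t(6) = 50; t(7) = 4; t(8) = 57; t(9) = 45; t(10) = 1; t(11) = 42.
Since t(11) = t(2) = 42, the sequence is eventually periodic: after a pre-period of length 1 it cycles with period 9.
For j ≥ 2, t(j) depends only on (j - 2) mod 9. (724 - 2) mod 9 = 2, so t(724) = t(4) = 27.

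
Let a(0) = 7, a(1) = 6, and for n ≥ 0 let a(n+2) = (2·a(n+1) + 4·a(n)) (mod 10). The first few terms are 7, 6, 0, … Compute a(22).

0

We have a(0) = 7; a(1) = 6; a(2) = 0; a(3) = 4; a(4) = 8; a(5) = 2; a(6) = 6; a(7) = 0.
Since (a(6), a(7)) = (a(1), a(2)) = (6, 0) (two consecutive terms determine the rest), the sequence is eventually periodic: after a pre-period of length 1 it cycles with period 5.
For n ≥ 1, a(n) depends only on (n - 1) mod 5. (22 - 1) mod 5 = 1, so a(22) = a(2) = 0.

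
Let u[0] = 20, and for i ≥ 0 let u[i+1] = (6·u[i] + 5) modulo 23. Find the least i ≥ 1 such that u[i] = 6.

We have u[0] = 20, u[1] = 10, u[2] = 19, u[3] = 4, u[4] = 6, u[5] = 18, u[6] = 21, u[7] = 16, u[8] = 9, u[9] = 13, u[10] = 14, u[11] = 20.
The sequence repeats with period 11.
The value 6 first appears (with i ≥ 1) at u[4].

4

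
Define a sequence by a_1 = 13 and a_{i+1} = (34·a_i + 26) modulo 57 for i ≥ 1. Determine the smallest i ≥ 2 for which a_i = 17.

a_1 = 13; a_2 = 12; a_3 = 35; a_4 = 19; a_5 = 45; a_6 = 17; a_7 = 34; a_8 = 42; a_9 = 29; a_{10} = 43; a_{11} = 6; a_{12} = 2; a_{13} = 37; a_{14} = 30; a_{15} = 20; a_{16} = 22; a_{17} = 33; a_{18} = 8; a_{19} = 13.
The sequence repeats with period 18.
The value 17 first appears (with i ≥ 2) at a_6.

6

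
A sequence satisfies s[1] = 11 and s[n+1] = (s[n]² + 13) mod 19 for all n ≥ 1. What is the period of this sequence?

5

Computing terms: s[1] = 11, s[2] = 1, s[3] = 14, s[4] = 0, s[5] = 13, s[6] = 11.
Since s[6] = s[1] = 11, the sequence is periodic with period 5.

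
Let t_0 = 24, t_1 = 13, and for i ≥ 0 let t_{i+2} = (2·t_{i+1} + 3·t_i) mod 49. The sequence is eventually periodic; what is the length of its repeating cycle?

42

We have t_0 = 24; t_1 = 13; t_2 = 0; t_3 = 39; t_4 = 29; t_5 = 28; t_6 = 45; t_7 = 27; t_8 = 42; t_9 = 18; t_{10} = 15; t_{11} = 35; t_{12} = 17; t_{13} = 41; t_{14} = 35; t_{15} = 46; t_{16} = 1; t_{17} = 42; t_{18} = 38; t_{19} = 6; t_{20} = 28; t_{21} = 25; t_{22} = 36; t_{23} = 0; t_{24} = 10; t_{25} = 20; t_{26} = 21; t_{27} = 4; t_{28} = 22; t_{29} = 7; t_{30} = 31; t_{31} = 34; t_{32} = 14; t_{33} = 32; t_{34} = 8; t_{35} = 14; t_{36} = 3; t_{37} = 48; t_{38} = 7; t_{39} = 11; t_{40} = 43; t_{41} = 21; t_{42} = 24; t_{43} = 13.
Since (t_{42}, t_{43}) = (t_0, t_1) = (24, 13) (two consecutive terms determine the rest), the sequence is periodic with period 42.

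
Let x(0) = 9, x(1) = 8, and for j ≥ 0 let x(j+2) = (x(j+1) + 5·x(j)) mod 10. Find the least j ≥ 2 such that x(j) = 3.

2

x(0) = 9, x(1) = 8, x(2) = 3, x(3) = 3, x(4) = 8, x(5) = 3.
Since (x(4), x(5)) = (x(1), x(2)) = (8, 3) (two consecutive terms determine the rest), the sequence is eventually periodic: after a pre-period of length 1 it cycles with period 3.
The value 3 first appears (with j ≥ 2) at x(2).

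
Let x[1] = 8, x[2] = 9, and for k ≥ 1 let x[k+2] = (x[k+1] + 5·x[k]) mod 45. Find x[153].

34

Computing terms: x[1] = 8; x[2] = 9; x[3] = 4; x[4] = 4; x[5] = 24; x[6] = 44; x[7] = 29; x[8] = 24; x[9] = 34; x[10] = 19; x[11] = 9; x[12] = 14; x[13] = 14; x[14] = 39; x[15] = 19; x[16] = 34; x[17] = 39; x[18] = 29; x[19] = 44; x[20] = 9; x[21] = 4.
Since (x[20], x[21]) = (x[2], x[3]) = (9, 4) (two consecutive terms determine the rest), the sequence is eventually periodic: after a pre-period of length 1 it cycles with period 18.
For k ≥ 2, x[k] depends only on (k - 2) mod 18. (153 - 2) mod 18 = 7, so x[153] = x[9] = 34.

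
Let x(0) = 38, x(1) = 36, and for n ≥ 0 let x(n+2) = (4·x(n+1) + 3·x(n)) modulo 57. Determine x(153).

0

x(0) = 38,  x(1) = 36,  x(2) = 30,  x(3) = 0,  x(4) = 33,  x(5) = 18,  x(6) = 0,  x(7) = 54,  x(8) = 45,  x(9) = 0,  x(10) = 21,  x(11) = 27,  x(12) = 0,  x(13) = 24,  x(14) = 39,  x(15) = 0,  x(16) = 3,  x(17) = 12,  x(18) = 0,  x(19) = 36,  x(20) = 30.
Since (x(19), x(20)) = (x(1), x(2)) = (36, 30) (two consecutive terms determine the rest), the sequence is eventually periodic: after a pre-period of length 1 it cycles with period 18.
For n ≥ 1, x(n) depends only on (n - 1) mod 18. (153 - 1) mod 18 = 8, so x(153) = x(9) = 0.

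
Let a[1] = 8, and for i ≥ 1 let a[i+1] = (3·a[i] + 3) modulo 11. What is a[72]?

Listing terms: a[1] = 8, a[2] = 5, a[3] = 7, a[4] = 2, a[5] = 9, a[6] = 8.
The sequence repeats with period 5.
So a[72] = a[1 + ((72-1) mod 5)] = a[2] = 5.

5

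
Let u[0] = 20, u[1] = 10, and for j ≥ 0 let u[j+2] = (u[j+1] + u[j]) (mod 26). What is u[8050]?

u[0] = 20, u[1] = 10, u[2] = 4, u[3] = 14, u[4] = 18, u[5] = 6, u[6] = 24, u[7] = 4, u[8] = 2, u[9] = 6, u[10] = 8, u[11] = 14, u[12] = 22, u[13] = 10, u[14] = 6, u[15] = 16, u[16] = 22, u[17] = 12, u[18] = 8, u[19] = 20, u[20] = 2, u[21] = 22, u[22] = 24, u[23] = 20, u[24] = 18, u[25] = 12, u[26] = 4, u[27] = 16, u[28] = 20, u[29] = 10.
Since (u[28], u[29]) = (u[0], u[1]) = (20, 10) (two consecutive terms determine the rest), the sequence is periodic with period 28.
(8050 - 0) mod 28 = 14, so u[8050] = u[14] = 6.

6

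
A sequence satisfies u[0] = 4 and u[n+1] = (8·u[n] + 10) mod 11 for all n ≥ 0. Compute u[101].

9

Computing terms: u[0] = 4; u[1] = 9; u[2] = 5; u[3] = 6; u[4] = 3; u[5] = 1; u[6] = 7; u[7] = 0; u[8] = 10; u[9] = 2; u[10] = 4.
The sequence repeats with period 10.
(101 - 0) mod 10 = 1, so u[101] = u[1] = 9.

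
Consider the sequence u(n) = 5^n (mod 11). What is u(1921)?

5

Listing terms: u(0) = 1; u(1) = 5; u(2) = 3; u(3) = 4; u(4) = 9; u(5) = 1.
Since u(5) = u(0) = 1, the sequence is periodic with period 5.
(1921 - 0) mod 5 = 1, so u(1921) = u(1) = 5.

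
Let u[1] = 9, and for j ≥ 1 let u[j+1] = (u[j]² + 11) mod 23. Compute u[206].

1

We have u[1] = 9; u[2] = 0; u[3] = 11; u[4] = 17; u[5] = 1; u[6] = 12; u[7] = 17.
Since u[7] = u[4] = 17, the sequence is eventually periodic: after a pre-period of length 3 it cycles with period 3.
For j ≥ 4, u[j] depends only on (j - 4) mod 3. (206 - 4) mod 3 = 1, so u[206] = u[5] = 1.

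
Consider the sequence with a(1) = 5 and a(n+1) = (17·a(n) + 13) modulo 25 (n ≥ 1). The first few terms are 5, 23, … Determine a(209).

a(1) = 5, a(2) = 23, a(3) = 4, a(4) = 6, a(5) = 15, a(6) = 18, a(7) = 19, a(8) = 11, a(9) = 0, a(10) = 13, a(11) = 9, a(12) = 16, a(13) = 10, a(14) = 8, a(15) = 24, a(16) = 21, a(17) = 20, a(18) = 3, a(19) = 14, a(20) = 1, a(21) = 5.
The sequence repeats with period 20.
So a(209) = a(1 + ((209-1) mod 20)) = a(9) = 0.

0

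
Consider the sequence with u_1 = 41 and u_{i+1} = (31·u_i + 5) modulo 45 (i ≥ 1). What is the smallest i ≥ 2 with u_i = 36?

9

Listing terms: u_1 = 41; u_2 = 16; u_3 = 6; u_4 = 11; u_5 = 31; u_6 = 21; u_7 = 26; u_8 = 1; u_9 = 36; u_{10} = 41.
The sequence repeats with period 9.
The value 36 first appears (with i ≥ 2) at u_9.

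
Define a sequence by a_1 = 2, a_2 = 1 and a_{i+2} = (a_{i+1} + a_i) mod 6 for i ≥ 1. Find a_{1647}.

Listing terms: a_1 = 2,  a_2 = 1,  a_3 = 3,  a_4 = 4,  a_5 = 1,  a_6 = 5,  a_7 = 0,  a_8 = 5,  a_9 = 5,  a_{10} = 4,  a_{11} = 3,  a_{12} = 1,  a_{13} = 4,  a_{14} = 5,  a_{15} = 3,  a_{16} = 2,  a_{17} = 5,  a_{18} = 1,  a_{19} = 0,  a_{20} = 1,  a_{21} = 1,  a_{22} = 2,  a_{23} = 3,  a_{24} = 5,  a_{25} = 2,  a_{26} = 1.
Since (a_{25}, a_{26}) = (a_1, a_2) = (2, 1) (two consecutive terms determine the rest), the sequence is periodic with period 24.
So a_{1647} = a_{1 + ((1647-1) mod 24)} = a_{15} = 3.

3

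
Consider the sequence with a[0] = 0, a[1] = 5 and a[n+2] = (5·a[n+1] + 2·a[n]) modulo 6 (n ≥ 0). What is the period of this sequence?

3

We have a[0] = 0; a[1] = 5; a[2] = 1; a[3] = 3; a[4] = 5; a[5] = 1.
Since (a[4], a[5]) = (a[1], a[2]) = (5, 1) (two consecutive terms determine the rest), the sequence is eventually periodic: after a pre-period of length 1 it cycles with period 3.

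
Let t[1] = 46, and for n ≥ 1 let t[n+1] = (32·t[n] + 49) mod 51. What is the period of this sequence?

8

t[1] = 46, t[2] = 42, t[3] = 16, t[4] = 0, t[5] = 49, t[6] = 36, t[7] = 28, t[8] = 27, t[9] = 46.
The sequence repeats with period 8.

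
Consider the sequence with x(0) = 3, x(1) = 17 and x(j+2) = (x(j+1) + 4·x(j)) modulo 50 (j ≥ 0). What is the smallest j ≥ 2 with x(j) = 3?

Listing terms: x(0) = 3,  x(1) = 17,  x(2) = 29,  x(3) = 47,  x(4) = 13,  x(5) = 1,  x(6) = 3,  x(7) = 7,  x(8) = 19,  x(9) = 47,  x(10) = 23,  x(11) = 11,  x(12) = 3,  x(13) = 47,  x(14) = 9,  x(15) = 47,  x(16) = 33,  x(17) = 21,  x(18) = 3,  x(19) = 37,  x(20) = 49,  x(21) = 47,  x(22) = 43,  x(23) = 31,  x(24) = 3,  x(25) = 27,  x(26) = 39,  x(27) = 47,  x(28) = 3,  x(29) = 41,  x(30) = 3,  x(31) = 17.
The sequence repeats with period 30.
The value 3 first appears (with j ≥ 2) at x(6).

6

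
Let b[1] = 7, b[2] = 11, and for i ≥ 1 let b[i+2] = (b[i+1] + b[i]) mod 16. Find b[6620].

15

b[1] = 7,  b[2] = 11,  b[3] = 2,  b[4] = 13,  b[5] = 15,  b[6] = 12,  b[7] = 11,  b[8] = 7,  b[9] = 2,  b[10] = 9,  b[11] = 11,  b[12] = 4,  b[13] = 15,  b[14] = 3,  b[15] = 2,  b[16] = 5,  b[17] = 7,  b[18] = 12,  b[19] = 3,  b[20] = 15,  b[21] = 2,  b[22] = 1,  b[23] = 3,  b[24] = 4,  b[25] = 7,  b[26] = 11.
The sequence repeats with period 24.
So b[6620] = b[1 + ((6620-1) mod 24)] = b[20] = 15.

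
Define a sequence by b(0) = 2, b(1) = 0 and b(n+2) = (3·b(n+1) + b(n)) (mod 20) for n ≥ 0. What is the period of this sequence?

Computing terms: b(0) = 2; b(1) = 0; b(2) = 2; b(3) = 6; b(4) = 0; b(5) = 6; b(6) = 18; b(7) = 0; b(8) = 18; b(9) = 14; b(10) = 0; b(11) = 14; b(12) = 2; b(13) = 0.
The sequence repeats with period 12.

12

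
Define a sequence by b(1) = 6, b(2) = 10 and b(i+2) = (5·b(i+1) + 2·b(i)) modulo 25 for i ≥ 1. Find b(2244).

5

b(1) = 6,  b(2) = 10,  b(3) = 12,  b(4) = 5,  b(5) = 24,  b(6) = 5,  b(7) = 23,  b(8) = 0,  b(9) = 21,  b(10) = 5,  b(11) = 17,  b(12) = 20,  b(13) = 9,  b(14) = 10,  b(15) = 18,  b(16) = 10,  b(17) = 11,  b(18) = 0,  b(19) = 22,  b(20) = 10,  b(21) = 19,  b(22) = 15,  b(23) = 13,  b(24) = 20,  b(25) = 1,  b(26) = 20,  b(27) = 2,  b(28) = 0,  b(29) = 4,  b(30) = 20,  b(31) = 8,  b(32) = 5,  b(33) = 16,  b(34) = 15,  b(35) = 7,  b(36) = 15,  b(37) = 14,  b(38) = 0,  b(39) = 3,  b(40) = 15,  b(41) = 6,  b(42) = 10.
Since (b(41), b(42)) = (b(1), b(2)) = (6, 10) (two consecutive terms determine the rest), the sequence is periodic with period 40.
So b(2244) = b(1 + ((2244-1) mod 40)) = b(4) = 5.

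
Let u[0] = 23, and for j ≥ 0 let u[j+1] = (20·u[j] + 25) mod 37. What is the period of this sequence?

Listing terms: u[0] = 23; u[1] = 4; u[2] = 31; u[3] = 16; u[4] = 12; u[5] = 6; u[6] = 34; u[7] = 2; u[8] = 28; u[9] = 30; u[10] = 33; u[11] = 19; u[12] = 35; u[13] = 22; u[14] = 21; u[15] = 1; u[16] = 8; u[17] = 0; u[18] = 25; u[19] = 7; u[20] = 17; u[21] = 32; u[22] = 36; u[23] = 5; u[24] = 14; u[25] = 9; u[26] = 20; u[27] = 18; u[28] = 15; u[29] = 29; u[30] = 13; u[31] = 26; u[32] = 27; u[33] = 10; u[34] = 3; u[35] = 11; u[36] = 23.
Since u[36] = u[0] = 23, the sequence is periodic with period 36.

36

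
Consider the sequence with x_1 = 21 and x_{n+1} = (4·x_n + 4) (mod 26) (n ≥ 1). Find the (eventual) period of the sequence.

x_1 = 21, x_2 = 10, x_3 = 18, x_4 = 24, x_5 = 22, x_6 = 14, x_7 = 8, x_8 = 10.
Since x_8 = x_2 = 10, the sequence is eventually periodic: after a pre-period of length 1 it cycles with period 6.

6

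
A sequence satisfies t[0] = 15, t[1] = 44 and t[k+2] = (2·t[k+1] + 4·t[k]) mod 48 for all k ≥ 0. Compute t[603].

Listing terms: t[0] = 15, t[1] = 44, t[2] = 4, t[3] = 40, t[4] = 0, t[5] = 16, t[6] = 32, t[7] = 32, t[8] = 0, t[9] = 32, t[10] = 16, t[11] = 16, t[12] = 0, t[13] = 16.
Since (t[12], t[13]) = (t[4], t[5]) = (0, 16) (two consecutive terms determine the rest), the sequence is eventually periodic: after a pre-period of length 4 it cycles with period 8.
For k ≥ 4, t[k] depends only on (k - 4) mod 8. (603 - 4) mod 8 = 7, so t[603] = t[11] = 16.

16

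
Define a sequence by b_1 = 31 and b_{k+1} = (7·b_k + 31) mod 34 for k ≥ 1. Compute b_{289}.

We have b_1 = 31,  b_2 = 10,  b_3 = 33,  b_4 = 24,  b_5 = 29,  b_6 = 30,  b_7 = 3,  b_8 = 18,  b_9 = 21,  b_{10} = 8,  b_{11} = 19,  b_{12} = 28,  b_{13} = 23,  b_{14} = 22,  b_{15} = 15,  b_{16} = 0,  b_{17} = 31.
Since b_{17} = b_1 = 31, the sequence is periodic with period 16.
So b_{289} = b_{1 + ((289-1) mod 16)} = b_1 = 31.

31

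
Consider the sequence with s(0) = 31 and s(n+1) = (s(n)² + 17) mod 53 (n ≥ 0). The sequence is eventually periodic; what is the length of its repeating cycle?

Computing terms: s(0) = 31,  s(1) = 24,  s(2) = 10,  s(3) = 11,  s(4) = 32,  s(5) = 34,  s(6) = 7,  s(7) = 13,  s(8) = 27,  s(9) = 4,  s(10) = 33,  s(11) = 46,  s(12) = 13.
Since s(12) = s(7) = 13, the sequence is eventually periodic: after a pre-period of length 7 it cycles with period 5.

5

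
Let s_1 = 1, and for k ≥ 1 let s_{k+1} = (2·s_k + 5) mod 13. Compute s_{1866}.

5

s_1 = 1; s_2 = 7; s_3 = 6; s_4 = 4; s_5 = 0; s_6 = 5; s_7 = 2; s_8 = 9; s_9 = 10; s_{10} = 12; s_{11} = 3; s_{12} = 11; s_{13} = 1.
Since s_{13} = s_1 = 1, the sequence is periodic with period 12.
So s_{1866} = s_{1 + ((1866-1) mod 12)} = s_6 = 5.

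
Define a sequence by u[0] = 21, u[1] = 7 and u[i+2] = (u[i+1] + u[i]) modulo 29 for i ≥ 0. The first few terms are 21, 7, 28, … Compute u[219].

12

u[0] = 21, u[1] = 7, u[2] = 28, u[3] = 6, u[4] = 5, u[5] = 11, u[6] = 16, u[7] = 27, u[8] = 14, u[9] = 12, u[10] = 26, u[11] = 9, u[12] = 6, u[13] = 15, u[14] = 21, u[15] = 7.
Since (u[14], u[15]) = (u[0], u[1]) = (21, 7) (two consecutive terms determine the rest), the sequence is periodic with period 14.
So u[219] = u[0 + ((219-0) mod 14)] = u[9] = 12.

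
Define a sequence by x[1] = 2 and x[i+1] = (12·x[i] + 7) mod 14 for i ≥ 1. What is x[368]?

Computing terms: x[1] = 2, x[2] = 3, x[3] = 1, x[4] = 5, x[5] = 11, x[6] = 13, x[7] = 9, x[8] = 3.
Since x[8] = x[2] = 3, the sequence is eventually periodic: after a pre-period of length 1 it cycles with period 6.
For i ≥ 2, x[i] depends only on (i - 2) mod 6. (368 - 2) mod 6 = 0, so x[368] = x[2] = 3.

3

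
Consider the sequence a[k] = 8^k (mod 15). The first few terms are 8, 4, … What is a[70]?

Computing terms: a[1] = 8, a[2] = 4, a[3] = 2, a[4] = 1, a[5] = 8.
The sequence repeats with period 4.
(70 - 1) mod 4 = 1, so a[70] = a[2] = 4.

4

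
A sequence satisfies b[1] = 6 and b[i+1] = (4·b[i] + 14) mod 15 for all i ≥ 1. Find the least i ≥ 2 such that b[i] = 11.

Listing terms: b[1] = 6,  b[2] = 8,  b[3] = 1,  b[4] = 3,  b[5] = 11,  b[6] = 13,  b[7] = 6.
Since b[7] = b[1] = 6, the sequence is periodic with period 6.
The value 11 first appears (with i ≥ 2) at b[5].

5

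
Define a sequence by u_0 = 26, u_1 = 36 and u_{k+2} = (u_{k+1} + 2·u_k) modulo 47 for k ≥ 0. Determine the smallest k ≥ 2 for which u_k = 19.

3

Computing terms: u_0 = 26, u_1 = 36, u_2 = 41, u_3 = 19, u_4 = 7, u_5 = 45, u_6 = 12, u_7 = 8, u_8 = 32, u_9 = 1, u_{10} = 18, u_{11} = 20, u_{12} = 9, u_{13} = 2, u_{14} = 20, u_{15} = 24, u_{16} = 17, u_{17} = 18, u_{18} = 5, u_{19} = 41, u_{20} = 4, u_{21} = 39, u_{22} = 0, u_{23} = 31, u_{24} = 31, u_{25} = 46, u_{26} = 14, u_{27} = 12, u_{28} = 40, u_{29} = 17, u_{30} = 3, u_{31} = 37, u_{32} = 43, u_{33} = 23, u_{34} = 15, u_{35} = 14, u_{36} = 44, u_{37} = 25, u_{38} = 19, u_{39} = 22, u_{40} = 13, u_{41} = 10, u_{42} = 36, u_{43} = 9, u_{44} = 34, u_{45} = 5, u_{46} = 26, u_{47} = 36.
The sequence repeats with period 46.
The value 19 first appears (with k ≥ 2) at u_3.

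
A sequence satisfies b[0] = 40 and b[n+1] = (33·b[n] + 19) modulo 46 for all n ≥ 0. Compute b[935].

Listing terms: b[0] = 40; b[1] = 5; b[2] = 0; b[3] = 19; b[4] = 2; b[5] = 39; b[6] = 18; b[7] = 15; b[8] = 8; b[9] = 7; b[10] = 20; b[11] = 35; b[12] = 24; b[13] = 29; b[14] = 10; b[15] = 27; b[16] = 36; b[17] = 11; b[18] = 14; b[19] = 21; b[20] = 22; b[21] = 9; b[22] = 40.
Since b[22] = b[0] = 40, the sequence is periodic with period 22.
So b[935] = b[0 + ((935-0) mod 22)] = b[11] = 35.

35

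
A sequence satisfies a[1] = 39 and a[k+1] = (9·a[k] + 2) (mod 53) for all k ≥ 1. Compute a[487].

We have a[1] = 39; a[2] = 35; a[3] = 52; a[4] = 46; a[5] = 45; a[6] = 36; a[7] = 8; a[8] = 21; a[9] = 32; a[10] = 25; a[11] = 15; a[12] = 31; a[13] = 16; a[14] = 40; a[15] = 44; a[16] = 27; a[17] = 33; a[18] = 34; a[19] = 43; a[20] = 18; a[21] = 5; a[22] = 47; a[23] = 1; a[24] = 11; a[25] = 48; a[26] = 10; a[27] = 39.
Since a[27] = a[1] = 39, the sequence is periodic with period 26.
(487 - 1) mod 26 = 18, so a[487] = a[19] = 43.

43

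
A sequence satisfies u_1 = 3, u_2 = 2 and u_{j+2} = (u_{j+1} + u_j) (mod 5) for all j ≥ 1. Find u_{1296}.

We have u_1 = 3; u_2 = 2; u_3 = 0; u_4 = 2; u_5 = 2; u_6 = 4; u_7 = 1; u_8 = 0; u_9 = 1; u_{10} = 1; u_{11} = 2; u_{12} = 3; u_{13} = 0; u_{14} = 3; u_{15} = 3; u_{16} = 1; u_{17} = 4; u_{18} = 0; u_{19} = 4; u_{20} = 4; u_{21} = 3; u_{22} = 2.
The sequence repeats with period 20.
So u_{1296} = u_{1 + ((1296-1) mod 20)} = u_{16} = 1.

1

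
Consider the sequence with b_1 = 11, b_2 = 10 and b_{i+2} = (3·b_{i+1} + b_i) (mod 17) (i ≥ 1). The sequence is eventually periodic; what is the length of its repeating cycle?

16

Computing terms: b_1 = 11, b_2 = 10, b_3 = 7, b_4 = 14, b_5 = 15, b_6 = 8, b_7 = 5, b_8 = 6, b_9 = 6, b_{10} = 7, b_{11} = 10, b_{12} = 3, b_{13} = 2, b_{14} = 9, b_{15} = 12, b_{16} = 11, b_{17} = 11, b_{18} = 10.
Since (b_{17}, b_{18}) = (b_1, b_2) = (11, 10) (two consecutive terms determine the rest), the sequence is periodic with period 16.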